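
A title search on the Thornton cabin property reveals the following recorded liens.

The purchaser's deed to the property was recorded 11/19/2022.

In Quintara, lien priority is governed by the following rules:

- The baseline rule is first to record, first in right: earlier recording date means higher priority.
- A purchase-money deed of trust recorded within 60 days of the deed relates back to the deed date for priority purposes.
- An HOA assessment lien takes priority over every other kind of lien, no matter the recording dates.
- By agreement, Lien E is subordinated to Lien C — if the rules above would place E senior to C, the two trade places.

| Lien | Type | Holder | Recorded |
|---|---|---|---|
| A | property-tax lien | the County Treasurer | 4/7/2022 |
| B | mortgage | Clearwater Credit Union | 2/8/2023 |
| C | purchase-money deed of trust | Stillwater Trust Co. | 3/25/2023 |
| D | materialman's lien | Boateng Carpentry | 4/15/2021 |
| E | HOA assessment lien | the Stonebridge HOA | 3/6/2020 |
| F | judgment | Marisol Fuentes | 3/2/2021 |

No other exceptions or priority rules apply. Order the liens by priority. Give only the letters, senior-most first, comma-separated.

Effective dates: C was recorded 126 days after the deed — beyond 60 days — so no relation-back applies.
E is an HOA assessment lien, so it outranks all other liens regardless of date.
Among the remaining liens, by effective date: F (3/2/2021), D (4/15/2021), A (4/7/2022), B (2/8/2023), C (3/25/2023).
E would otherwise be senior to C, so under the subordination agreement E and C exchange positions.

C, F, D, A, B, E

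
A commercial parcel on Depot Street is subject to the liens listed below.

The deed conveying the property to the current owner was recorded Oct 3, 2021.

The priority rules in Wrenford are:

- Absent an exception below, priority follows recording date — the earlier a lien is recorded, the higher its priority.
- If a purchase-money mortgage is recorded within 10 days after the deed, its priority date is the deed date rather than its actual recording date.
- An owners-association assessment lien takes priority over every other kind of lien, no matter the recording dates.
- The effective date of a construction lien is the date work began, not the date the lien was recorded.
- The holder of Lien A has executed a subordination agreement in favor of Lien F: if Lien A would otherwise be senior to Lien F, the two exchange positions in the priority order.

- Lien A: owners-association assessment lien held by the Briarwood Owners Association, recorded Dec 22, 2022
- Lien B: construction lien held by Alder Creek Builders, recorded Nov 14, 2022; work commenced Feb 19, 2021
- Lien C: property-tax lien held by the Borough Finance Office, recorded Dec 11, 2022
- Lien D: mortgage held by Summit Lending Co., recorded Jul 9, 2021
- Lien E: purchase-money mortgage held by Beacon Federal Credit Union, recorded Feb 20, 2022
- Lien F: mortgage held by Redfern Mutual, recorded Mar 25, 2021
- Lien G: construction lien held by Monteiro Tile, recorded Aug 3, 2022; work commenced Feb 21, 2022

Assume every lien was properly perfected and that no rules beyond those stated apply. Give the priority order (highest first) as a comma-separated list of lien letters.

F, B, A, D, E, G, C

Effective dates after the stated exceptions: B relates back to Feb 19, 2021 (work commenced); E was recorded 140 days after the deed, outside the 10-day window, so it keeps its recording date; G is treated as recorded Feb 21, 2022, the work-commencement date.
A is an owners-association assessment lien and takes priority over every other lien.
Among the remaining liens, by effective date: B (Feb 19, 2021), F (Mar 25, 2021), D (Jul 9, 2021), E (Feb 20, 2022), G (Feb 21, 2022), C (Dec 11, 2022).
A would otherwise be senior to F, so under the subordination agreement A and F exchange positions.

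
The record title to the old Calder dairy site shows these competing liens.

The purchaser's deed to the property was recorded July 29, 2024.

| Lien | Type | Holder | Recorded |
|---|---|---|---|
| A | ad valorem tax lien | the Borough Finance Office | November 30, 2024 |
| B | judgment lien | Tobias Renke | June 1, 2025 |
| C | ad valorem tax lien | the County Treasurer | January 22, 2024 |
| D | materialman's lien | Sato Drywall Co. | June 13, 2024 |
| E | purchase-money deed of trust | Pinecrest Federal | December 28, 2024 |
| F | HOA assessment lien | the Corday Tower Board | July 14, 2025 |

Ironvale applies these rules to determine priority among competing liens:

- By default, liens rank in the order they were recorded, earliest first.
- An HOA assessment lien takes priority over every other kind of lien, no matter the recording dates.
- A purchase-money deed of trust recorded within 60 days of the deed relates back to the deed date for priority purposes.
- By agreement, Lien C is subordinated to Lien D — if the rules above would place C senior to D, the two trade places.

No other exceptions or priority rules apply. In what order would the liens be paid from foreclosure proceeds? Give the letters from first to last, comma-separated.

F, D, C, A, E, B

Effective dates after the stated exceptions: E was recorded 152 days after the deed, outside the 60-day window, so it keeps its recording date.
F is an HOA assessment lien and takes priority over every other lien.
Ordering the rest by effective date: C (January 22, 2024), D (June 13, 2024), A (November 30, 2024), E (December 28, 2024), B (June 1, 2025).
The subordination applies — C was senior to D — so C and D swap.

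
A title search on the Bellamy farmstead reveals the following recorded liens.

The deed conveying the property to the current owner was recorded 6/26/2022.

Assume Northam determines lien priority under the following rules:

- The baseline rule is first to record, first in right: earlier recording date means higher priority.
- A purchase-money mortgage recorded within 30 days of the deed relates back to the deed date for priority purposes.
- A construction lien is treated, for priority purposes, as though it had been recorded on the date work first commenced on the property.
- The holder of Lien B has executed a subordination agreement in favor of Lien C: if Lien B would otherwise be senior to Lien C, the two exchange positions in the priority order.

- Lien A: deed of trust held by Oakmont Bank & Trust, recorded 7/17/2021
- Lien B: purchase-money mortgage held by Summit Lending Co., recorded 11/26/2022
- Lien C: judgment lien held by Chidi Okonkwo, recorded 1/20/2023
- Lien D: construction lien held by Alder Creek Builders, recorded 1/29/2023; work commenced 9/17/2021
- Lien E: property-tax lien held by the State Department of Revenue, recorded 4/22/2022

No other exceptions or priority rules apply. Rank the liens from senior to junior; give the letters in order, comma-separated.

A, D, E, C, B

Effective dates after the stated exceptions: B was recorded 153 days after the deed — beyond 30 days — so no relation-back applies; D relates back to 9/17/2021 (work commenced).
Ordering by effective date: A (7/17/2021), D (9/17/2021), E (4/22/2022), B (11/26/2022), C (1/20/2023).
B is senior to C before the subordination, so the two trade places.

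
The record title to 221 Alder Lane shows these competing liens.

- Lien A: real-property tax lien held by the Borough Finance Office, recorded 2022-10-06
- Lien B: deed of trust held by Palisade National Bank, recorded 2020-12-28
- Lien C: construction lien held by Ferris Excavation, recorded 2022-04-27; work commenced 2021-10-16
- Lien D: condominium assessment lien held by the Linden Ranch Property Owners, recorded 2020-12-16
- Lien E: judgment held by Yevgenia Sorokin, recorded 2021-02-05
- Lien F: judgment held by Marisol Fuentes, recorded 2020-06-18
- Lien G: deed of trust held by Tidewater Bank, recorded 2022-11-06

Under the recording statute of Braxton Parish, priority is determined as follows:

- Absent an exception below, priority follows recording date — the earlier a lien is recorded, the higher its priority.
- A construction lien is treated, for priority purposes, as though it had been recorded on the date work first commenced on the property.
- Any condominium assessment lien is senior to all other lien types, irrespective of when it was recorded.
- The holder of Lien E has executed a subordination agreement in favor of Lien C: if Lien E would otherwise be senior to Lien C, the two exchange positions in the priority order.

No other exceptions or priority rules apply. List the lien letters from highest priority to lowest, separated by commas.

D, F, B, C, E, A, G

Effective dates after the stated exceptions: C's effective date is 2021-10-16, when work began.
D is a condominium assessment lien, so it outranks all other liens regardless of date.
Ordering the rest by effective date: F (2020-06-18), B (2020-12-28), E (2021-02-05), C (2021-10-16), A (2022-10-06), G (2022-11-06).
E would otherwise be senior to C, so under the subordination agreement E and C exchange positions.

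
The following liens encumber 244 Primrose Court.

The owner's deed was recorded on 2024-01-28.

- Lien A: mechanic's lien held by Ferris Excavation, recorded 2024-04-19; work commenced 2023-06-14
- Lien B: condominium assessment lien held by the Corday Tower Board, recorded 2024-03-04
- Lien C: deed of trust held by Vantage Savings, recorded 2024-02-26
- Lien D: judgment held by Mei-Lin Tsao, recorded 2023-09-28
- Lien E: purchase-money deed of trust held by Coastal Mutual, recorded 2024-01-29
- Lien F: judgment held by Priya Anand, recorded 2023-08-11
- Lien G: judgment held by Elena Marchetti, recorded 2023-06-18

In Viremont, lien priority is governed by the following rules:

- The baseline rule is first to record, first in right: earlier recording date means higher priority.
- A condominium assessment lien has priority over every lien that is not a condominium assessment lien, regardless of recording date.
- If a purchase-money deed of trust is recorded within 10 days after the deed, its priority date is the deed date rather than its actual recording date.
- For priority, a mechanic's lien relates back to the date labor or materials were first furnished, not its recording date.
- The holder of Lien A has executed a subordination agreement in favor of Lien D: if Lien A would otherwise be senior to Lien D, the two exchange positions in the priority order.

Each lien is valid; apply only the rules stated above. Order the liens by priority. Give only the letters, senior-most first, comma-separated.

Effective dates: A relates back to 2023-06-14 (work commenced); E was recorded within the 10-day window, so its effective date is the deed date 2024-01-28.
B, as a condominium assessment lien, has superpriority and ranks first.
Among the remaining liens, by effective date: A (2023-06-14), G (2023-06-18), F (2023-08-11), D (2023-09-28), E (2024-01-28), C (2024-02-26).
The subordination applies — A was senior to D — so A and D swap.

B, D, G, F, A, E, C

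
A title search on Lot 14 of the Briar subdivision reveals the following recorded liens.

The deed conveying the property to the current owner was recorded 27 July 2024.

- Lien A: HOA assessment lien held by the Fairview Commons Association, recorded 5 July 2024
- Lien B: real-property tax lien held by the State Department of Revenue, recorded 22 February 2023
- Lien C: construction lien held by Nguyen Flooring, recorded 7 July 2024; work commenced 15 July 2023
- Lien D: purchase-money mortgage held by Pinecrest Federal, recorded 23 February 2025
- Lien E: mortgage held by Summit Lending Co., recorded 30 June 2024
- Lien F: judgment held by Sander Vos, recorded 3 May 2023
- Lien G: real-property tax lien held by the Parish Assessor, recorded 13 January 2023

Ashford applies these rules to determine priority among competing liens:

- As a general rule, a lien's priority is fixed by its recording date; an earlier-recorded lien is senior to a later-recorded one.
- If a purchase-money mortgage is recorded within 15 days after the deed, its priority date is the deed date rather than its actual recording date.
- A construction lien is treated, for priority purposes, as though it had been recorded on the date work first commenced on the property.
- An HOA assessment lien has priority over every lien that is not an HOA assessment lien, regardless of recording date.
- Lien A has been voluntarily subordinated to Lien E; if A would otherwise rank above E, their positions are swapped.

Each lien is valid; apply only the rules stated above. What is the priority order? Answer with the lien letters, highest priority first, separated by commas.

Effective dates: C is treated as recorded 15 July 2023, the work-commencement date; D was recorded 211 days after the deed — beyond 15 days — so no relation-back applies.
As an HOA assessment lien, A is senior to every other lien.
Remaining liens by effective date: G (13 January 2023), B (22 February 2023), F (3 May 2023), C (15 July 2023), E (30 June 2024), D (23 February 2025).
Because A would otherwise rank above E, the subordination swaps them.

E, G, B, F, C, A, D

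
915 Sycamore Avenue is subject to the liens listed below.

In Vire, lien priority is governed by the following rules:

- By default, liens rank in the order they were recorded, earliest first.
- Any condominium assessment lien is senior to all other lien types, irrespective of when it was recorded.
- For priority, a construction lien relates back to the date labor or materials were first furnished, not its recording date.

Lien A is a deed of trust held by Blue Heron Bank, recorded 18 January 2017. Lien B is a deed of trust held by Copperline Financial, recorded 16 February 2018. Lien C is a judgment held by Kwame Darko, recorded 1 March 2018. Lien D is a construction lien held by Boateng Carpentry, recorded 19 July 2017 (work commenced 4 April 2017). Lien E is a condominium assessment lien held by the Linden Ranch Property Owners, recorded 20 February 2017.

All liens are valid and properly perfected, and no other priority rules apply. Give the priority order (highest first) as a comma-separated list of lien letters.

Effective dates after the stated exceptions: D relates back to 4 April 2017 (work commenced).
E is a condominium assessment lien and takes priority over every other lien.
Among the remaining liens, by effective date: A (18 January 2017), D (4 April 2017), B (16 February 2018), C (1 March 2018).

E, A, D, B, C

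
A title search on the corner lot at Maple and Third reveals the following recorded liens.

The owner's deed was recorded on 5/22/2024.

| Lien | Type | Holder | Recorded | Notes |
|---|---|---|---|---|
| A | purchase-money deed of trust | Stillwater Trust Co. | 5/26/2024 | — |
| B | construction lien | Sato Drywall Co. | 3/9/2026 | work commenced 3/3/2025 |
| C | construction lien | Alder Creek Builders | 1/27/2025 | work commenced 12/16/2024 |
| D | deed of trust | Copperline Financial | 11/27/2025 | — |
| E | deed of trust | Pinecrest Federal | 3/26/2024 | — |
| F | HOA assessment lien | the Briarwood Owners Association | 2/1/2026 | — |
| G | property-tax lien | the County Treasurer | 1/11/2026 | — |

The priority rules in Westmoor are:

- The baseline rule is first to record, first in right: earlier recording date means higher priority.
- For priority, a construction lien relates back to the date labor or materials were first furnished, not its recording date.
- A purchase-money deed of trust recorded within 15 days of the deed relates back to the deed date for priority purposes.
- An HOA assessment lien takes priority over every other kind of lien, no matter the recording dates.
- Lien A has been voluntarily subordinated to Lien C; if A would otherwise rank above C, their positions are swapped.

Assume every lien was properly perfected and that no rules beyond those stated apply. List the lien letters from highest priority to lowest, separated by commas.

F, E, C, A, B, D, G

First, effective dates: A relates back to the deed date 5/22/2024; B's effective date is 3/3/2025, when work began; C is treated as recorded 12/16/2024, the work-commencement date.
F is an HOA assessment lien and takes priority over every other lien.
Remaining liens by effective date: E (3/26/2024), A (5/22/2024), C (12/16/2024), B (3/3/2025), D (11/27/2025), G (1/11/2026).
A is senior to C before the subordination, so the two trade places.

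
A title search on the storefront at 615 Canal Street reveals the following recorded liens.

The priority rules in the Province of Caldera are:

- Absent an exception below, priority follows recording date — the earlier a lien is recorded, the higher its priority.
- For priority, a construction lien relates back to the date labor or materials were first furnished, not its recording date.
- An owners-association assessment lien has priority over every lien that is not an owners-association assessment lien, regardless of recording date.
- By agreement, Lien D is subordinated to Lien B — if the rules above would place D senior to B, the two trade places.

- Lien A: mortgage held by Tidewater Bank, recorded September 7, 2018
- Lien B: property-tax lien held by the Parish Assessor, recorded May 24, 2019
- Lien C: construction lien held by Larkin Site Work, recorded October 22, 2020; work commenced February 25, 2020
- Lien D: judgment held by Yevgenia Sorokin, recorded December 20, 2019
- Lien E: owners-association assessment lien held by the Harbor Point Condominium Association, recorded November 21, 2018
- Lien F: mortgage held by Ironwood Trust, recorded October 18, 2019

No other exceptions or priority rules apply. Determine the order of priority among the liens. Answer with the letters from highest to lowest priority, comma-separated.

Effective dates after the stated exceptions: C relates back to February 25, 2020 (work commenced).
As an owners-association assessment lien, E is senior to every other lien.
Among the remaining liens, by effective date: A (September 7, 2018), B (May 24, 2019), F (October 18, 2019), D (December 20, 2019), C (February 25, 2020).
Since D is not senior to B, the subordination leaves the order unchanged.

E, A, B, F, D, C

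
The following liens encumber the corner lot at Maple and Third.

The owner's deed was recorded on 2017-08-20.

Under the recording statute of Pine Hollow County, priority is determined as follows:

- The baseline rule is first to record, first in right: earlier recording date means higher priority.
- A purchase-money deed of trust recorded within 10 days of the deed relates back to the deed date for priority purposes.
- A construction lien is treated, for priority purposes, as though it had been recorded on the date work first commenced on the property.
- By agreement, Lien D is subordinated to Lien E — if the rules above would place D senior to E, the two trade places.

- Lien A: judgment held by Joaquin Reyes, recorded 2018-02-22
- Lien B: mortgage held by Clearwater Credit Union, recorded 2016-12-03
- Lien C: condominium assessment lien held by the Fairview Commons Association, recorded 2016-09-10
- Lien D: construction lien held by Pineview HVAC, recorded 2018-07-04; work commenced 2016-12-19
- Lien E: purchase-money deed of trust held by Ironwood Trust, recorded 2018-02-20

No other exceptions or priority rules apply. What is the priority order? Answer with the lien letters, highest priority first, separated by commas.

Adjusting effective dates: D is treated as recorded 2016-12-19, the work-commencement date; E was recorded 184 days after the deed — beyond 10 days — so no relation-back applies.
Ordering by effective date: C (2016-09-10), B (2016-12-03), D (2016-12-19), E (2018-02-20), A (2018-02-22).
The subordination applies — D was senior to E — so D and E swap.

C, B, E, D, A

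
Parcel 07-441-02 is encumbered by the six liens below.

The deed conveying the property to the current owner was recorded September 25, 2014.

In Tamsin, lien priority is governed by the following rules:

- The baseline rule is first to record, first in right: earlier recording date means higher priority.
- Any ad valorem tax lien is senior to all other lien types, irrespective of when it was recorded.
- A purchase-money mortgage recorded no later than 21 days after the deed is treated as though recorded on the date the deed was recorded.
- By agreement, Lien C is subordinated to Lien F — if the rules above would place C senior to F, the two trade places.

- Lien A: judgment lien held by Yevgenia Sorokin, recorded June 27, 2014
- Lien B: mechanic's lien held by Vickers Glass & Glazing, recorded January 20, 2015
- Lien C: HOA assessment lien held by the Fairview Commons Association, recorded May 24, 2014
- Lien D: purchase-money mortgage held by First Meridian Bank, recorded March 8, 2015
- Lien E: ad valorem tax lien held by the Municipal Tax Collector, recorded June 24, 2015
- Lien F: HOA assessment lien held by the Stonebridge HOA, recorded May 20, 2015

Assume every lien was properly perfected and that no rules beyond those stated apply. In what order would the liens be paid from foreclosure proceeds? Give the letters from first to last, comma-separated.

E, F, A, B, D, C

Effective dates after the stated exceptions: D was recorded 164 days after the deed — beyond 21 days — so no relation-back applies.
E, as an ad valorem tax lien, has superpriority and ranks first.
The other liens, earliest effective date first: C (May 24, 2014), A (June 27, 2014), B (January 20, 2015), D (March 8, 2015), F (May 20, 2015).
C is senior to F before the subordination, so the two trade places.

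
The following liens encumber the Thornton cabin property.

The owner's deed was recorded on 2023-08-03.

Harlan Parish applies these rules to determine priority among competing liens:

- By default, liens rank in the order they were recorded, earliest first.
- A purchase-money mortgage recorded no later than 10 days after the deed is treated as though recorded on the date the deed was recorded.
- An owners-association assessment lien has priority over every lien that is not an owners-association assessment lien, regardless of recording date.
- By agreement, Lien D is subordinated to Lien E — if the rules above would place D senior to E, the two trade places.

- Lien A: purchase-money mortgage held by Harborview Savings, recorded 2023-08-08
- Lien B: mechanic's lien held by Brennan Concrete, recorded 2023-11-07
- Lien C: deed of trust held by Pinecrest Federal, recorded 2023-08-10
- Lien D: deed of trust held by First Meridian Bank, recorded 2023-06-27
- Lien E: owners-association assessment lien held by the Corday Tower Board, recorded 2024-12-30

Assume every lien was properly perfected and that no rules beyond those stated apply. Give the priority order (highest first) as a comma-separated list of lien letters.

First, effective dates: A was recorded within the 10-day window, so its effective date is the deed date 2023-08-03.
As an owners-association assessment lien, E is senior to every other lien.
Among the remaining liens, by effective date: D (2023-06-27), A (2023-08-03), C (2023-08-10), B (2023-11-07).
D is already junior to E, so the subordination agreement changes nothing.

E, D, A, C, B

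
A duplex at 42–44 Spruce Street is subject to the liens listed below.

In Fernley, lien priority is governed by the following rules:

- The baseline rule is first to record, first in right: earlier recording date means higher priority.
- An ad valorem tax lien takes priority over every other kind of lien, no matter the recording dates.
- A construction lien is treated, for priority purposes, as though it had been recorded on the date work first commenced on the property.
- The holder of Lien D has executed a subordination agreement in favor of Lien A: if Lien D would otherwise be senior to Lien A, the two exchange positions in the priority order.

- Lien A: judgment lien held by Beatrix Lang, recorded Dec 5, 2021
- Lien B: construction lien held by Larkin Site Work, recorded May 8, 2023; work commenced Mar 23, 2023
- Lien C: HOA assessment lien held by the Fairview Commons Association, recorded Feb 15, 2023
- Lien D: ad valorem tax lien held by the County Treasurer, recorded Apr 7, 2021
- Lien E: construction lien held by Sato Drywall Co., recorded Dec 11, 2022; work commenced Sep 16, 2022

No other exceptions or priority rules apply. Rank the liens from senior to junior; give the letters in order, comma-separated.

A, D, E, C, B

Effective dates after the stated exceptions: B is treated as recorded Mar 23, 2023, the work-commencement date; E is treated as recorded Sep 16, 2022, the work-commencement date.
D is an ad valorem tax lien, so it outranks all other liens regardless of date.
The other liens, earliest effective date first: A (Dec 5, 2021), E (Sep 16, 2022), C (Feb 15, 2023), B (Mar 23, 2023).
D would otherwise be senior to A, so under the subordination agreement D and A exchange positions.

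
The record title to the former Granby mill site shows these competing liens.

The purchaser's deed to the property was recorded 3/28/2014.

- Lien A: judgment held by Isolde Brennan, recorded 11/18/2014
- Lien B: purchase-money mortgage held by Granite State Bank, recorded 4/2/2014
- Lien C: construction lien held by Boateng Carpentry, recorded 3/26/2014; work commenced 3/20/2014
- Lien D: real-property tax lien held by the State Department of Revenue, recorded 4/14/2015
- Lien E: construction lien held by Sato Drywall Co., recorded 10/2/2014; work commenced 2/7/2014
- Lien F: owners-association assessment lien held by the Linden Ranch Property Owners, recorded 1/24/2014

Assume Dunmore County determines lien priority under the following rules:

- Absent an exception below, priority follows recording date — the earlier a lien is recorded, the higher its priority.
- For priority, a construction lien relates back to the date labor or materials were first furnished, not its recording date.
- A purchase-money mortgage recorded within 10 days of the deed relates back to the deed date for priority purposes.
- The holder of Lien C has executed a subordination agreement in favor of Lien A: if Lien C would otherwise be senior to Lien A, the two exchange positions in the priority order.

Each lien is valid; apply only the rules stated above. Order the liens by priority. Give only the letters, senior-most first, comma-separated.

Effective dates after the stated exceptions: B's effective date is the deed date, 3/28/2014; C's effective date is 3/20/2014, when work began; E is treated as recorded 2/7/2014, the work-commencement date.
Sorted by effective date: F (1/24/2014), E (2/7/2014), C (3/20/2014), B (3/28/2014), A (11/18/2014), D (4/14/2015).
The subordination applies — C was senior to A — so C and A swap.

F, E, A, B, C, D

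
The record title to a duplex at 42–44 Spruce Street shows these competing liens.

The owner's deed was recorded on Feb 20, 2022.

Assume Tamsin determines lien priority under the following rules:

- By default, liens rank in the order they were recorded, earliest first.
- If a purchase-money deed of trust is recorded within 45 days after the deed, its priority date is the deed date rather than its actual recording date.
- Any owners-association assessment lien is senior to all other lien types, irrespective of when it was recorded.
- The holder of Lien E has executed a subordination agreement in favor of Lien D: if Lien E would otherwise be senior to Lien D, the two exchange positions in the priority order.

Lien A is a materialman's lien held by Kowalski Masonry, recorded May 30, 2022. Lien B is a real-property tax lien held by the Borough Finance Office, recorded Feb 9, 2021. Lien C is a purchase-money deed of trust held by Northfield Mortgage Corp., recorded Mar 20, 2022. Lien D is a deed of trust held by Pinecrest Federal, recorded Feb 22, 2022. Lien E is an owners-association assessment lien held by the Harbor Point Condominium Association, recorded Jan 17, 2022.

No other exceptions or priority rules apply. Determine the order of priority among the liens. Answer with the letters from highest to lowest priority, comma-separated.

Effective dates: C was recorded within the 45-day window, so its effective date is the deed date Feb 20, 2022.
E is an owners-association assessment lien and takes priority over every other lien.
Ordering the rest by effective date: B (Feb 9, 2021), C (Feb 20, 2022), D (Feb 22, 2022), A (May 30, 2022).
Because E would otherwise rank above D, the subordination swaps them.

D, B, C, E, A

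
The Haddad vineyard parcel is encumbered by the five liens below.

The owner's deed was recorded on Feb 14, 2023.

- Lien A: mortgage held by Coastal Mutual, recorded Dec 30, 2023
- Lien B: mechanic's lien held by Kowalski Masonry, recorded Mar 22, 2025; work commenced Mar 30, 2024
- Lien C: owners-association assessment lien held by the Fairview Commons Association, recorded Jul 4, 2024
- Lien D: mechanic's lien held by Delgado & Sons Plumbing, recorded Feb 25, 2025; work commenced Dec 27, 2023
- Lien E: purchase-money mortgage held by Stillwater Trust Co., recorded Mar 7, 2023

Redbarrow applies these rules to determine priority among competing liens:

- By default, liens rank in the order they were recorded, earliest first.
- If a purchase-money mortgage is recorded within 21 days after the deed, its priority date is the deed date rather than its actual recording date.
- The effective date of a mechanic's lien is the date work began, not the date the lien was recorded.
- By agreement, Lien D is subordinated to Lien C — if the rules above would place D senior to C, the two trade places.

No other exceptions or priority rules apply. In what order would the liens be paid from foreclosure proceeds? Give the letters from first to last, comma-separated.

E, C, A, B, D

Effective dates: B's effective date is Mar 30, 2024, when work began; D's effective date is Dec 27, 2023, when work began; E relates back to the deed date Feb 14, 2023.
Sorted by effective date: E (Feb 14, 2023), D (Dec 27, 2023), A (Dec 30, 2023), B (Mar 30, 2024), C (Jul 4, 2024).
Because D would otherwise rank above C, the subordination swaps them.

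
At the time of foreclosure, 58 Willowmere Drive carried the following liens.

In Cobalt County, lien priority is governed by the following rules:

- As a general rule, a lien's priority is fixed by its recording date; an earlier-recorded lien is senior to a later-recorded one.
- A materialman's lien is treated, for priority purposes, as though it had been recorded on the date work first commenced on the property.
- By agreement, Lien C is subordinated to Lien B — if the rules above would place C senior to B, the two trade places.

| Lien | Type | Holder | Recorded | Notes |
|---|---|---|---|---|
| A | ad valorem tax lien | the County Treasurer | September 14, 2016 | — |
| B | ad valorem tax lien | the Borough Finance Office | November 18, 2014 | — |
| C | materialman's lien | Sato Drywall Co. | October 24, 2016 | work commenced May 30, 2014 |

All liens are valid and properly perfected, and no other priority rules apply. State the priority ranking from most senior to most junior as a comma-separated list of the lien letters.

B, C, A

Effective dates after the stated exceptions: C is treated as recorded May 30, 2014, the work-commencement date.
By effective date: C (May 30, 2014), B (November 18, 2014), A (September 14, 2016).
C would otherwise be senior to B, so under the subordination agreement C and B exchange positions.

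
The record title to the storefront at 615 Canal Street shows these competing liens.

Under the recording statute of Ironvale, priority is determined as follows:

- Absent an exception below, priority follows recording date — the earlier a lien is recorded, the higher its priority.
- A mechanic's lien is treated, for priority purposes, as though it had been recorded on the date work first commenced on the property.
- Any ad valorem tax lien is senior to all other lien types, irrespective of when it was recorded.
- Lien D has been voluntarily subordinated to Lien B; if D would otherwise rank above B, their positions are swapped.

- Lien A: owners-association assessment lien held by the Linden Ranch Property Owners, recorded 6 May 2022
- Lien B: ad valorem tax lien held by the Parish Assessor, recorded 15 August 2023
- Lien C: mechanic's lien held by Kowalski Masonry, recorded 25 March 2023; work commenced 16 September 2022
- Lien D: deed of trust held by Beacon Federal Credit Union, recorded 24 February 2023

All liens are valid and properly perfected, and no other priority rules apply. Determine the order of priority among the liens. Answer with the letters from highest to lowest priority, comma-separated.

First, effective dates: C is treated as recorded 16 September 2022, the work-commencement date.
As an ad valorem tax lien, B is senior to every other lien.
Among the remaining liens, by effective date: A (6 May 2022), C (16 September 2022), D (24 February 2023).
D already ranks below B; the subordination has no effect.

B, A, C, D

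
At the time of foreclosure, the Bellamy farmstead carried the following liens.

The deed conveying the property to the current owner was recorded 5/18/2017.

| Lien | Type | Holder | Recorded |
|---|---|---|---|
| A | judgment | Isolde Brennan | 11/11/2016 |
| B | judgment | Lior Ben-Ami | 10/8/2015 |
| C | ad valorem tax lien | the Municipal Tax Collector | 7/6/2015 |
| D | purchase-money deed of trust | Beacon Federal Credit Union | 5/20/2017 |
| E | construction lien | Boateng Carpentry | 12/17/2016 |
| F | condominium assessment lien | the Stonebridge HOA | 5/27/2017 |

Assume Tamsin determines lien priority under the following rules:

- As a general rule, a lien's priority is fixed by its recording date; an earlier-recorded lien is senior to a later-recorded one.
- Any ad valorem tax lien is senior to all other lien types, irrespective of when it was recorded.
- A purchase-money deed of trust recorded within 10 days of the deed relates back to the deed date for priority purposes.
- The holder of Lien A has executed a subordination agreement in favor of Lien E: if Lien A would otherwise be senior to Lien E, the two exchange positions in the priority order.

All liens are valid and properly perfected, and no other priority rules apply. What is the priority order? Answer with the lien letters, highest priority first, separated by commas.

Effective dates: D's effective date is the deed date, 5/18/2017.
C is an ad valorem tax lien, so it outranks all other liens regardless of date.
Remaining liens by effective date: B (10/8/2015), A (11/11/2016), E (12/17/2016), D (5/18/2017), F (5/27/2017).
Because A would otherwise rank above E, the subordination swaps them.

C, B, E, A, D, F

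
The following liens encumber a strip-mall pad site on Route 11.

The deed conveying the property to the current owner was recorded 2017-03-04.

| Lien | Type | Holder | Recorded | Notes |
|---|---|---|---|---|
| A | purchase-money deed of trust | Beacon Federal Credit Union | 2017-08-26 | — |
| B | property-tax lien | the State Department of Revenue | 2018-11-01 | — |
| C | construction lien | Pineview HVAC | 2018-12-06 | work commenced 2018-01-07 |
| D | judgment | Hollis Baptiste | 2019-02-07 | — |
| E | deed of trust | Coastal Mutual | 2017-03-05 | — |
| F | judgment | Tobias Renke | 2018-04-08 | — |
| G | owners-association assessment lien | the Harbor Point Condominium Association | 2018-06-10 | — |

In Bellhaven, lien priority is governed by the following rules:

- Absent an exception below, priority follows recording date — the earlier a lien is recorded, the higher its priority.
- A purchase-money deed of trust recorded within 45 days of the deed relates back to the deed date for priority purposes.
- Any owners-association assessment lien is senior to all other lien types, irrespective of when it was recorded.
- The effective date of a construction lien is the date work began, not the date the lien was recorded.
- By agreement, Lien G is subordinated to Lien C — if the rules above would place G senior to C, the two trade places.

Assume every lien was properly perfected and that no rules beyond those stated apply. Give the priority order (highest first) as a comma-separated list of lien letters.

C, E, A, G, F, B, D

First, effective dates: A was recorded 175 days after the deed, outside the 45-day window, so it keeps its recording date; C's effective date is 2018-01-07, when work began.
As an owners-association assessment lien, G is senior to every other lien.
Among the remaining liens, by effective date: E (2017-03-05), A (2017-08-26), C (2018-01-07), F (2018-04-08), B (2018-11-01), D (2019-02-07).
The subordination applies — G was senior to C — so G and C swap.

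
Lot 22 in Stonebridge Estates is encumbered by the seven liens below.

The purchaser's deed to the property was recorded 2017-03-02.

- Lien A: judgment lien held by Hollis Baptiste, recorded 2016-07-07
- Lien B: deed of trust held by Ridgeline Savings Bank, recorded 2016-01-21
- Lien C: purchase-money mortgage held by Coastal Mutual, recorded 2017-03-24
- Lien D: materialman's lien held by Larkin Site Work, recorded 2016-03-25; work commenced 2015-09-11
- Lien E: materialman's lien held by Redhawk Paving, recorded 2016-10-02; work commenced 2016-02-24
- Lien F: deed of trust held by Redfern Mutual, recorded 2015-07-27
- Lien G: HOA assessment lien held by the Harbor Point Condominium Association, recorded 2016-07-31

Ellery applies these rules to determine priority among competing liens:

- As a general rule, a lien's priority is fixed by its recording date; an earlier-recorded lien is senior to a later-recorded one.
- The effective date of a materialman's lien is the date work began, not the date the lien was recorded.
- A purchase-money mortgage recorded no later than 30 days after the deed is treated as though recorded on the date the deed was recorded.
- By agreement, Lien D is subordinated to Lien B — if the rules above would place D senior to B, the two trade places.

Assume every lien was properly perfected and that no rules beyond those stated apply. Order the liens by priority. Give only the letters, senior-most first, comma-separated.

First, effective dates: C's effective date is the deed date, 2017-03-02; D relates back to 2015-09-11 (work commenced); E is treated as recorded 2016-02-24, the work-commencement date.
Sorted by effective date: F (2015-07-27), D (2015-09-11), B (2016-01-21), E (2016-02-24), A (2016-07-07), G (2016-07-31), C (2017-03-02).
The subordination applies — D was senior to B — so D and B swap.

F, B, D, E, A, G, C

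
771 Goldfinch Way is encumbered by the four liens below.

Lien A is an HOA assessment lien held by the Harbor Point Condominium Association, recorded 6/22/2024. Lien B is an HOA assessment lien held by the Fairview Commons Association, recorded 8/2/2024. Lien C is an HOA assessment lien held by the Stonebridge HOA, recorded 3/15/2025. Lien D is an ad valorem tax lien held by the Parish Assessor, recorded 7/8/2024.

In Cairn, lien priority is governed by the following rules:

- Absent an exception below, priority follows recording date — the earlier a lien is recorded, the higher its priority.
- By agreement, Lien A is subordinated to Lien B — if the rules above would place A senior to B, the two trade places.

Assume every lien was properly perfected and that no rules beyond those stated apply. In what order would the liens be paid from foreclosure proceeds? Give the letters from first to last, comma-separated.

B, D, A, C

Sorted by effective date: A (6/22/2024), D (7/8/2024), B (8/2/2024), C (3/15/2025).
A would otherwise be senior to B, so under the subordination agreement A and B exchange positions.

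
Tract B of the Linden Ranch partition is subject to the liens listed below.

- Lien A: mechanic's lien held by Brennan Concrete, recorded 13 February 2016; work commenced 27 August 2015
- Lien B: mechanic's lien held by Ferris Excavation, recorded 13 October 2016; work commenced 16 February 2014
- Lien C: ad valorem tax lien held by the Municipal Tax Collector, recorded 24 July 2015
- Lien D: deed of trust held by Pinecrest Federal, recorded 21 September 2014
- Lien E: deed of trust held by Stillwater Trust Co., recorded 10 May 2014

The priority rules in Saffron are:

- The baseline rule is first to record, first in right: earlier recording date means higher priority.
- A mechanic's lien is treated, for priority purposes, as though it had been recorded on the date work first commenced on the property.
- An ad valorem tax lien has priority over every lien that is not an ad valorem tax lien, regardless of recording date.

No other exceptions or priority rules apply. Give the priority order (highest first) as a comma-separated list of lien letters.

Effective dates after the stated exceptions: A relates back to 27 August 2015 (work commenced); B is treated as recorded 16 February 2014, the work-commencement date.
C, as an ad valorem tax lien, has superpriority and ranks first.
The other liens, earliest effective date first: B (16 February 2014), E (10 May 2014), D (21 September 2014), A (27 August 2015).

C, B, E, D, A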